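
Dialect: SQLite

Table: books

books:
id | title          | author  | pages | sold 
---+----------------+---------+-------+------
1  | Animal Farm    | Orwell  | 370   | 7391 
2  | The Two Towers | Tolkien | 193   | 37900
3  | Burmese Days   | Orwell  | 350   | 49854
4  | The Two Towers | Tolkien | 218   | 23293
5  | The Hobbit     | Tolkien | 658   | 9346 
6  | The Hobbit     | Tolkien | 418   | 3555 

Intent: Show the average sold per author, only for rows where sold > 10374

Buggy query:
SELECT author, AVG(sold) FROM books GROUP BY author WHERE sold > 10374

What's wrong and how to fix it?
Bug: Row-level WHERE must come before GROUP BY in the clause order

Fix: Move the WHERE clause before GROUP BY

Corrected query:
SELECT author, AVG(sold) FROM books WHERE sold > 10374 GROUP BY author

Result:
author  | AVG(sold)
--------+----------
Orwell  | 49854    
Tolkien | 30596.5  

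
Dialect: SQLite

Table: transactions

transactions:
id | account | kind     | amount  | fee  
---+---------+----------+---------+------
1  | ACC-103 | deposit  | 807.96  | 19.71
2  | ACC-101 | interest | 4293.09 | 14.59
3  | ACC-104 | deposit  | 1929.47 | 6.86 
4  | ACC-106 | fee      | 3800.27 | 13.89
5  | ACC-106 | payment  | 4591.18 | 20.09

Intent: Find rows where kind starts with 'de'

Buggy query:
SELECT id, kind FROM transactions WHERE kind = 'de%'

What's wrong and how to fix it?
Bug: '=' compares the literal string including the % character; pattern matching needs LIKE

Fix: Use LIKE for wildcard pattern matching

Corrected query:
SELECT id, kind FROM transactions WHERE kind LIKE 'de%'

Result:
id | kind   
---+--------
1  | deposit
3  | deposit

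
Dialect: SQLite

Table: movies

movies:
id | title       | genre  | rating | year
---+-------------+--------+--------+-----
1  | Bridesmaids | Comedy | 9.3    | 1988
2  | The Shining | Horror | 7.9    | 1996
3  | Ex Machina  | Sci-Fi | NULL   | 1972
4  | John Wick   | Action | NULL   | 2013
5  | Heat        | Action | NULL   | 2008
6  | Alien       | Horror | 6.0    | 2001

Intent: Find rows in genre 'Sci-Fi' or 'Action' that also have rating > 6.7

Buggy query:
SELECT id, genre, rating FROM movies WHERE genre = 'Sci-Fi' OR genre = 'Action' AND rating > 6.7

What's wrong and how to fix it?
Bug: Without parentheses, AND is evaluated before OR, so the rating filter only applies to the 'Action' branch

Fix: Group the OR with parentheses (or use IN), then AND the threshold

Corrected query:
SELECT id, genre, rating FROM movies WHERE (genre = 'Sci-Fi' OR genre = 'Action') AND rating > 6.7

Result:
(no rows)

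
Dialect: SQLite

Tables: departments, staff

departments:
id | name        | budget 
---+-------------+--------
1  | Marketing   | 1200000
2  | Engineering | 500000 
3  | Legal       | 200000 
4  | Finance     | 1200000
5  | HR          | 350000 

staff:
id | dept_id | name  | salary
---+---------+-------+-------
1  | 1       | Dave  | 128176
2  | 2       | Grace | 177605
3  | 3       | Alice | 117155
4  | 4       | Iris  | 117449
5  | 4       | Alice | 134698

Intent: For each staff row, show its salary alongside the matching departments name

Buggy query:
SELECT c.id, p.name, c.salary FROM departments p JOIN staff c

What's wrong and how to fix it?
Bug: JOIN with no ON clause produces a cartesian product; every staff row pairs with every departments row

Fix: Add ON c.dept_id = p.id to the JOIN

Corrected query:
SELECT c.id, p.name, c.salary FROM departments p JOIN staff c ON c.dept_id = p.id

Result:
id | name        | salary
---+-------------+-------
1  | Marketing   | 128176
2  | Engineering | 177605
3  | Legal       | 117155
4  | Finance     | 117449
5  | Finance     | 134698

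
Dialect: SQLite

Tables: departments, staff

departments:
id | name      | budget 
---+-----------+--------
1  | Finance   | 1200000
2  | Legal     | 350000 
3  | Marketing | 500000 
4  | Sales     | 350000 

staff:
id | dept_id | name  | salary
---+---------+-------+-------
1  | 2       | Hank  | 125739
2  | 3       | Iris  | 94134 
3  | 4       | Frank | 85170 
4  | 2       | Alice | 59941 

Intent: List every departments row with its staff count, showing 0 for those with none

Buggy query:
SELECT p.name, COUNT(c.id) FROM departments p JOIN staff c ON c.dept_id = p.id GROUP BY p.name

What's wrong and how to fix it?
Bug: An inner join excludes parents with zero children

Fix: Use LEFT JOIN so parents without children still appear (COUNT(c.id) gives 0)

Corrected query:
SELECT p.name, COUNT(c.id) FROM departments p LEFT JOIN staff c ON c.dept_id = p.id GROUP BY p.name

Result:
name      | COUNT(c.id)
----------+------------
Finance   | 0          
Legal     | 2          
Marketing | 1          
Sales     | 1          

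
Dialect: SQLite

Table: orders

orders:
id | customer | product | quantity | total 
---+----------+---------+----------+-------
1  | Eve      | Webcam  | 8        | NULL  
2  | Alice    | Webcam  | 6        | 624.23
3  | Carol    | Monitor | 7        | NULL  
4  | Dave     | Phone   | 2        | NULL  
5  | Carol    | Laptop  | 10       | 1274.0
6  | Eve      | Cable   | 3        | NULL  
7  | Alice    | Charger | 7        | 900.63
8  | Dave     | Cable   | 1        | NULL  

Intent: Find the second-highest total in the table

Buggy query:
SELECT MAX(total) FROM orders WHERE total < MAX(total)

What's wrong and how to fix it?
Bug: The inner MAX is an aggregate inside WHERE, which is not allowed

Fix: Compute the overall MAX in a subquery, then take MAX of rows below it

Corrected query:
SELECT MAX(total) FROM orders WHERE total < (SELECT MAX(total) FROM orders)

Result:
MAX(total)
----------
900.63    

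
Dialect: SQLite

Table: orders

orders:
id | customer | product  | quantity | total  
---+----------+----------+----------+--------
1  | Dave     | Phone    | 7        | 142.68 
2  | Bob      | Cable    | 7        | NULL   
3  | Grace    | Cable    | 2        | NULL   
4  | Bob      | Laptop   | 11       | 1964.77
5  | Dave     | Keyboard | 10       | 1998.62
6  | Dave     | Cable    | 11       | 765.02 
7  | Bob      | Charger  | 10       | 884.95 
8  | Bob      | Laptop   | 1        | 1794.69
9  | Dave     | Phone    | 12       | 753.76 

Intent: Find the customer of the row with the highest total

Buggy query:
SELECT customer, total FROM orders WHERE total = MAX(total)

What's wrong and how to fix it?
Bug: WHERE is evaluated per row; an aggregate over the whole table isn't defined there

Fix: Wrap MAX in a scalar subquery so WHERE compares against a single value

Corrected query:
SELECT customer, total FROM orders WHERE total = (SELECT MAX(total) FROM orders)

Result:
customer | total  
---------+--------
Dave     | 1998.62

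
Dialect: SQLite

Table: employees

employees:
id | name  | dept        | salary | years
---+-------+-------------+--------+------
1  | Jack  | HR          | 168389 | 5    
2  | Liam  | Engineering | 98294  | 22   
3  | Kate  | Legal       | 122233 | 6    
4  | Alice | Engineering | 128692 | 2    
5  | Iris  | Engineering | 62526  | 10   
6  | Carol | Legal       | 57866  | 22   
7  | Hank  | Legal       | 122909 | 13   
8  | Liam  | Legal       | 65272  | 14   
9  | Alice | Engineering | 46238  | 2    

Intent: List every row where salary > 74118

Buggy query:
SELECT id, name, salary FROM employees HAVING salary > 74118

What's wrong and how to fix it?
Bug: HAVING filters the output of aggregation, but this query has no GROUP BY and no aggregate functions, so SQLite rejects it (HAVING clause on a non-aggregate query); the condition here is per row

Fix: Replace HAVING with WHERE since the condition applies to individual rows

Corrected query:
SELECT id, name, salary FROM employees WHERE salary > 74118

Result:
id | name  | salary
---+-------+-------
1  | Jack  | 168389
2  | Liam  | 98294 
3  | Kate  | 122233
4  | Alice | 128692
7  | Hank  | 122909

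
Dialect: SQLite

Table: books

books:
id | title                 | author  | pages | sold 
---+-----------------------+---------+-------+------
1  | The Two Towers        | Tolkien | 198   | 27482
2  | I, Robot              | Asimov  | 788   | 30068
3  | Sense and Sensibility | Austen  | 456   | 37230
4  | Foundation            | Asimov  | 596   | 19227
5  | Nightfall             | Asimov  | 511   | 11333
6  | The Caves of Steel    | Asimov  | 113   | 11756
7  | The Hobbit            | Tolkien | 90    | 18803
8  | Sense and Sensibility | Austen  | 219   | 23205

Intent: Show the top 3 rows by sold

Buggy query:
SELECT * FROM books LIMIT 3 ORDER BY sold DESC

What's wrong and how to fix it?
Bug: LIMIT must come after ORDER BY

Fix: Swap the clauses: ORDER BY first, then LIMIT

Corrected query:
SELECT * FROM books ORDER BY sold DESC LIMIT 3

Result:
id | title                 | author  | pages | sold 
---+-----------------------+---------+-------+------
3  | Sense and Sensibility | Austen  | 456   | 37230
2  | I, Robot              | Asimov  | 788   | 30068
1  | The Two Towers        | Tolkien | 198   | 27482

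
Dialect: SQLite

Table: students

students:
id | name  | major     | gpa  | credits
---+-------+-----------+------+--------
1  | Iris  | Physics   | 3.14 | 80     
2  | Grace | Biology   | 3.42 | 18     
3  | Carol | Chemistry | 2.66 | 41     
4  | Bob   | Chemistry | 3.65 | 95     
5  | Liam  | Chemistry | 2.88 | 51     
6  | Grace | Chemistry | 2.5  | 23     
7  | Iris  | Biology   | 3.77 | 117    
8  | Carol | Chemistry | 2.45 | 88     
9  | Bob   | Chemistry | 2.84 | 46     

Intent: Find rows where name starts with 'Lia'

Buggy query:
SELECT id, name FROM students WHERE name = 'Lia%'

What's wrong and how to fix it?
Bug: Wildcards only work with LIKE; '=' treats '%' as a literal character

Fix: Replace '=' with LIKE so 'Lia%' is treated as a pattern

Corrected query:
SELECT id, name FROM students WHERE name LIKE 'Lia%'

Result:
id | name
---+-----
5  | Liam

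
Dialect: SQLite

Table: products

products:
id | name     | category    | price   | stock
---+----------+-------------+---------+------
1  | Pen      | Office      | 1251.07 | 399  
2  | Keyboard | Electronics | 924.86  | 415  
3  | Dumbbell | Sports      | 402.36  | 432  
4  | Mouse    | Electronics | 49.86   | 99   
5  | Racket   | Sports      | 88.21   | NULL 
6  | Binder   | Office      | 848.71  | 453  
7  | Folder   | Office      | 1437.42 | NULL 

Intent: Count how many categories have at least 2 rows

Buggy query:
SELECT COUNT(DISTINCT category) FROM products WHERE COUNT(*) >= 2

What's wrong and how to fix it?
Bug: WHERE filters individual rows, not groups, so a group-level COUNT is invalid there

Fix: Use a subquery that GROUPs and filters with HAVING, then count its rows

Corrected query:
SELECT COUNT(*) FROM (SELECT category FROM products GROUP BY category HAVING COUNT(*) >= 2)

Result:
COUNT(*)
--------
3       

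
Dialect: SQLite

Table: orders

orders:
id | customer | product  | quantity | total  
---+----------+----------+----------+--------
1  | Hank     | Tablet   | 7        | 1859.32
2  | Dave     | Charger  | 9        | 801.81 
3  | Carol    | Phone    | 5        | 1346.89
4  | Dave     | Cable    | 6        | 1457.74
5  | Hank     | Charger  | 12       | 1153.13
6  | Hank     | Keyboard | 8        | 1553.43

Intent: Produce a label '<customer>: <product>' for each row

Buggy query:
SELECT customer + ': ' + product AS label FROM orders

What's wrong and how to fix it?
Bug: SQLite uses || for string concatenation; + coerces text to numbers (yielding 0)

Fix: Replace + with || to concatenate text

Corrected query:
SELECT customer || ': ' || product AS label FROM orders

Result:
label         
--------------
Hank: Tablet  
Dave: Charger 
Carol: Phone  
Dave: Cable   
Hank: Charger 
Hank: Keyboard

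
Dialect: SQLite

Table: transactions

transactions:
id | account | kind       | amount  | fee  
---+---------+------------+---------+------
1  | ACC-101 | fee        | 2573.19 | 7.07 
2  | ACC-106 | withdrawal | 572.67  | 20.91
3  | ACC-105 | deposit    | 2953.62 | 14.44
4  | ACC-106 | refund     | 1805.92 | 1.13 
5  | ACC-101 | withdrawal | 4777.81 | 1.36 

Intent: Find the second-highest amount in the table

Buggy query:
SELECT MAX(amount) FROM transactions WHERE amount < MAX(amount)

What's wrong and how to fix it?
Bug: MAX(amount) on the right of the comparison is an aggregate-in-WHERE error

Fix: Put the inner MAX in a scalar subquery

Corrected query:
SELECT MAX(amount) FROM transactions WHERE amount < (SELECT MAX(amount) FROM transactions)

Result:
MAX(amount)
-----------
2953.62    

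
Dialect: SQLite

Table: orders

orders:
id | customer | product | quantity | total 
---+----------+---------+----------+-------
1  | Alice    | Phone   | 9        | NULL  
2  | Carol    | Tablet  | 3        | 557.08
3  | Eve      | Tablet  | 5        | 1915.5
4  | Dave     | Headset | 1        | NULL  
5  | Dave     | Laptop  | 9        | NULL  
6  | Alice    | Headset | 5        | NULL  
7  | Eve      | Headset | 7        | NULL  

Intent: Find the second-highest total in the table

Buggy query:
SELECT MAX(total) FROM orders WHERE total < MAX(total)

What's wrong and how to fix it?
Bug: MAX(total) on the right of the comparison is an aggregate-in-WHERE error

Fix: Put the inner MAX in a scalar subquery

Corrected query:
SELECT MAX(total) FROM orders WHERE total < (SELECT MAX(total) FROM orders)

Result:
MAX(total)
----------
557.08    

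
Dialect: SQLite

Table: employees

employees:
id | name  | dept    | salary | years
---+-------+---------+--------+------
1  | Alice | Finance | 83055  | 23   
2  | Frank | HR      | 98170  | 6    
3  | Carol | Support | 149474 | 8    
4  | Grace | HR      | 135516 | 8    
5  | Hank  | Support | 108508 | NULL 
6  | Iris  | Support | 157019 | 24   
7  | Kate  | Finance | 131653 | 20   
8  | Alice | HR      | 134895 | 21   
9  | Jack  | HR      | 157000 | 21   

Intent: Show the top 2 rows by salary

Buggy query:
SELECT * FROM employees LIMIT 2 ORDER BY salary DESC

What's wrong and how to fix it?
Bug: ORDER BY cannot follow LIMIT; LIMIT is the final clause

Fix: Sort with ORDER BY, then apply LIMIT

Corrected query:
SELECT * FROM employees ORDER BY salary DESC LIMIT 2

Result:
id | name | dept    | salary | years
---+------+---------+--------+------
6  | Iris | Support | 157019 | 24   
9  | Jack | HR      | 157000 | 21   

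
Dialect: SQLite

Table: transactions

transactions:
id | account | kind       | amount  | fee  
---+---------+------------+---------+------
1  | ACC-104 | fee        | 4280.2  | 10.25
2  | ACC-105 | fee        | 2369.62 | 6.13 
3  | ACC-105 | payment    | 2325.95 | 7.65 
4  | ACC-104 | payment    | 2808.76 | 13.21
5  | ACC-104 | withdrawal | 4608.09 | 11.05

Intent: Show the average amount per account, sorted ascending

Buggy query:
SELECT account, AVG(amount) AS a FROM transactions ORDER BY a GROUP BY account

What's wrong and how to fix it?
Bug: ORDER BY appears before GROUP BY; SQL clause order requires GROUP BY first

Fix: Reorder: SELECT … FROM … GROUP BY … ORDER BY …

Corrected query:
SELECT account, AVG(amount) AS a FROM transactions GROUP BY account ORDER BY a

Result:
account | a          
--------+------------
ACC-105 | 2347.785   
ACC-104 | 3899.016667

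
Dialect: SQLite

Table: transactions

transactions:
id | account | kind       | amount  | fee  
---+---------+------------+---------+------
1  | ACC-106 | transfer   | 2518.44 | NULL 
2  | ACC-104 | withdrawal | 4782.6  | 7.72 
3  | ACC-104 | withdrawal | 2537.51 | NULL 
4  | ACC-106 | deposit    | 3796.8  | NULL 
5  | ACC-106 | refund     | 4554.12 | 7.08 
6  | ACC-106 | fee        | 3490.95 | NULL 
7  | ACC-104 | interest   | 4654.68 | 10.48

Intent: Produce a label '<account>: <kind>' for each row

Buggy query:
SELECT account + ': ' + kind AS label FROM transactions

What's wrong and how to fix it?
Bug: '+' is numeric addition; on text columns SQLite converts them to 0 instead of concatenating

Fix: Replace + with || to concatenate text

Corrected query:
SELECT account || ': ' || kind AS label FROM transactions

Result:
label              
-------------------
ACC-106: transfer  
ACC-104: withdrawal
ACC-104: withdrawal
ACC-106: deposit   
ACC-106: refund    
ACC-106: fee       
ACC-104: interest  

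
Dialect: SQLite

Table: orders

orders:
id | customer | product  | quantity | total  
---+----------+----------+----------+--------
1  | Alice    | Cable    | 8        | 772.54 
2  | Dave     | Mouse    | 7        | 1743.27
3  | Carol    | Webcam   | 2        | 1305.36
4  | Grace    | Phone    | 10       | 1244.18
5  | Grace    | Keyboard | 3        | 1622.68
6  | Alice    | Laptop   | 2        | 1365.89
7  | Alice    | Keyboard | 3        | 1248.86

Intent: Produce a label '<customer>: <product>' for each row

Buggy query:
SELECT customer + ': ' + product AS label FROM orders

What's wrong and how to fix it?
Bug: SQLite uses || for string concatenation; + coerces text to numbers (yielding 0)

Fix: Replace + with || to concatenate text

Corrected query:
SELECT customer || ': ' || product AS label FROM orders

Result:
label          
---------------
Alice: Cable   
Dave: Mouse    
Carol: Webcam  
Grace: Phone   
Grace: Keyboard
Alice: Laptop  
Alice: Keyboard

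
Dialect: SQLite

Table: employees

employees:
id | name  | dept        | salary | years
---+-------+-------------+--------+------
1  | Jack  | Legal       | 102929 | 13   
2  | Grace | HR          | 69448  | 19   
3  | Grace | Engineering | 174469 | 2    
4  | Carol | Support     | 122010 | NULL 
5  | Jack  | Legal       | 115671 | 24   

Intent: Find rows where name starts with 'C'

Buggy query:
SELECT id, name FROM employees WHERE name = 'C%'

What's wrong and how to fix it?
Bug: '=' compares the literal string including the % character; pattern matching needs LIKE

Fix: Replace '=' with LIKE so 'C%' is treated as a pattern

Corrected query:
SELECT id, name FROM employees WHERE name LIKE 'C%'

Result:
id | name 
---+------
4  | Carol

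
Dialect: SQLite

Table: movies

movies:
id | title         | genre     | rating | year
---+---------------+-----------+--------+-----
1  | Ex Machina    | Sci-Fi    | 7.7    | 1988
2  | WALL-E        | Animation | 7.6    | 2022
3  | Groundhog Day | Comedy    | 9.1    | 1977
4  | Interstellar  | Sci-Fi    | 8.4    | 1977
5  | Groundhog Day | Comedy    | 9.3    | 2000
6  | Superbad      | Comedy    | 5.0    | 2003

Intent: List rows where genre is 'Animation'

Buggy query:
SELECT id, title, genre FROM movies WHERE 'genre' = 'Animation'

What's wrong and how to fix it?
Bug: Single quotes denote string literals in SQL; the column name is being compared as a constant string

Fix: Reference the column as genre without single quotes

Corrected query:
SELECT id, title, genre FROM movies WHERE genre = 'Animation'

Result:
id | title  | genre    
---+--------+----------
2  | WALL-E | Animation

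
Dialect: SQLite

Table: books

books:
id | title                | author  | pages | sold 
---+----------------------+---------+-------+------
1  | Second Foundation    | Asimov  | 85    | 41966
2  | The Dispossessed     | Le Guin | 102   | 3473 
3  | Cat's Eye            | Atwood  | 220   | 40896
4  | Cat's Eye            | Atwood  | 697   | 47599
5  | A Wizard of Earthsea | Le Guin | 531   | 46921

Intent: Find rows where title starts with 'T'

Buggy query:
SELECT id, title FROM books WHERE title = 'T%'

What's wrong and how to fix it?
Bug: Wildcards only work with LIKE; '=' treats '%' as a literal character

Fix: Use LIKE for wildcard pattern matching

Corrected query:
SELECT id, title FROM books WHERE title LIKE 'T%'

Result:
id | title           
---+-----------------
2  | The Dispossessed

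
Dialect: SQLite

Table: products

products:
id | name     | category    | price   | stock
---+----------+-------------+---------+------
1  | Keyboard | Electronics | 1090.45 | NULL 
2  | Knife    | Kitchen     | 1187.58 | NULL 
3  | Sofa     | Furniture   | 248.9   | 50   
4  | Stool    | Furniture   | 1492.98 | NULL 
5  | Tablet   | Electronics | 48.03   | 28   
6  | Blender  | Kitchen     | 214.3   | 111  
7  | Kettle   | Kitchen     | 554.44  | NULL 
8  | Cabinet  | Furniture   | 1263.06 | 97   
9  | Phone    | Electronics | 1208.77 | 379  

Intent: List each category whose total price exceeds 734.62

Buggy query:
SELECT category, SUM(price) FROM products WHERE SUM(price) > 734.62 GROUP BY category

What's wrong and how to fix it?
Bug: Aggregate functions cannot appear in a WHERE clause

Fix: Use HAVING (which filters groups after aggregation) instead of WHERE

Corrected query:
SELECT category, SUM(price) FROM products GROUP BY category HAVING SUM(price) > 734.62

Result:
category    | SUM(price)
------------+-----------
Electronics | 2347.25   
Furniture   | 3004.94   
Kitchen     | 1956.32   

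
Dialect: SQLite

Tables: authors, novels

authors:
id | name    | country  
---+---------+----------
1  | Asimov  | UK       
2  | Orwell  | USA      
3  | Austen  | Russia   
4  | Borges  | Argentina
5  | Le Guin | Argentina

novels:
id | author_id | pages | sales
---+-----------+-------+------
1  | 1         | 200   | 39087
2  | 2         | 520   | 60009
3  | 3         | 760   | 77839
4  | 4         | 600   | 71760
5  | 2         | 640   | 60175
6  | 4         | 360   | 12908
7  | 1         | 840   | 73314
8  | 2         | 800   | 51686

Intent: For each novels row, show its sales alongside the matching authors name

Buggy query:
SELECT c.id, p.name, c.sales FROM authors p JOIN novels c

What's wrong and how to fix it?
Bug: Missing join condition: each novels row is matched to all authors rows instead of just its own

Fix: Add ON c.author_id = p.id to the JOIN

Corrected query:
SELECT c.id, p.name, c.sales FROM authors p JOIN novels c ON c.author_id = p.id

Result:
id | name   | sales
---+--------+------
1  | Asimov | 39087
2  | Orwell | 60009
3  | Austen | 77839
4  | Borges | 71760
5  | Orwell | 60175
6  | Borges | 12908
7  | Asimov | 73314
8  | Orwell | 51686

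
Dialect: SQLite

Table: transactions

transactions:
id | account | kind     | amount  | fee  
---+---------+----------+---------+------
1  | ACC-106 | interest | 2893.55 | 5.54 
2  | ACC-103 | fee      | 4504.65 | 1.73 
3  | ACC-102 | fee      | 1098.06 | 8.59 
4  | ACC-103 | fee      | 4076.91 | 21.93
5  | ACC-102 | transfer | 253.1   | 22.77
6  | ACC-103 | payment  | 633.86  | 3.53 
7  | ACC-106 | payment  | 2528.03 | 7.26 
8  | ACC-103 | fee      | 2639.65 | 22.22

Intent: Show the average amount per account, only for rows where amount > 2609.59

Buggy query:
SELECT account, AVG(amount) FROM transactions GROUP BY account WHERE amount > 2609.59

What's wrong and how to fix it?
Bug: Row-level WHERE must come before GROUP BY in the clause order

Fix: Move the WHERE clause before GROUP BY

Corrected query:
SELECT account, AVG(amount) FROM transactions WHERE amount > 2609.59 GROUP BY account

Result:
account | AVG(amount)
--------+------------
ACC-103 | 3740.403333
ACC-106 | 2893.55    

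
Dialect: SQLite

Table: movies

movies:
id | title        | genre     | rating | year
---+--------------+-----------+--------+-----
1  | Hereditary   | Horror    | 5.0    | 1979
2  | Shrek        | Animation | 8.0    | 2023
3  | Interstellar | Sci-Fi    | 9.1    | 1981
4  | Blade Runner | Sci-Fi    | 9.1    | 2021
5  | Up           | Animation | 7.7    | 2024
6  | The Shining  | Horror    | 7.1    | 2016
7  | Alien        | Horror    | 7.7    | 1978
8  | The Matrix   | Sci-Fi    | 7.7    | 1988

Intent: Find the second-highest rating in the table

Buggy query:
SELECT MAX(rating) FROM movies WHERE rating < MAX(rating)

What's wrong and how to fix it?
Bug: MAX(rating) on the right of the comparison is an aggregate-in-WHERE error

Fix: Compute the overall MAX in a subquery, then take MAX of rows below it

Corrected query:
SELECT MAX(rating) FROM movies WHERE rating < (SELECT MAX(rating) FROM movies)

Result:
MAX(rating)
-----------
8          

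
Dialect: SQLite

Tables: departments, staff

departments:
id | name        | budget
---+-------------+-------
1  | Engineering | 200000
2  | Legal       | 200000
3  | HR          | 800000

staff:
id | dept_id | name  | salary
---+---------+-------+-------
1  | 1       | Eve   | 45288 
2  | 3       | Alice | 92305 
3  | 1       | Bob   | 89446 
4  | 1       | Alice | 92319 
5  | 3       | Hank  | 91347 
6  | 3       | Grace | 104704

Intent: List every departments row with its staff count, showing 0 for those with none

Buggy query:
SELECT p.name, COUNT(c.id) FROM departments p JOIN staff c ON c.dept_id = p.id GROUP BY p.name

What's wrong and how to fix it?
Bug: An inner join excludes parents with zero children

Fix: Switch to LEFT JOIN to retain unmatched parent rows

Corrected query:
SELECT p.name, COUNT(c.id) FROM departments p LEFT JOIN staff c ON c.dept_id = p.id GROUP BY p.name

Result:
name        | COUNT(c.id)
------------+------------
Engineering | 3          
HR          | 3          
Legal       | 0          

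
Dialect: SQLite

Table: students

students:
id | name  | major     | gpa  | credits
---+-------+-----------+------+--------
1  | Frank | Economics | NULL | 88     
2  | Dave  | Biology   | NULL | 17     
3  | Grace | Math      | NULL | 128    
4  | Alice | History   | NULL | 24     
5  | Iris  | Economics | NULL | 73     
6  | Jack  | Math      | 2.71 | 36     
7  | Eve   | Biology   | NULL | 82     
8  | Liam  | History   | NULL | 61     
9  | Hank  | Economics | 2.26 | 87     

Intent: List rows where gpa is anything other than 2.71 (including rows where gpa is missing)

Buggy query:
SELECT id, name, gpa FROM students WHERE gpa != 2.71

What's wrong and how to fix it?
Bug: Inequality against NULL is unknown, not true; rows with NULL are dropped

Fix: Handle NULL separately with IS NULL alongside the inequality

Corrected query:
SELECT id, name, gpa FROM students WHERE gpa != 2.71 OR gpa IS NULL

Result:
id | name  | gpa 
---+-------+-----
1  | Frank | NULL
2  | Dave  | NULL
3  | Grace | NULL
4  | Alice | NULL
5  | Iris  | NULL
7  | Eve   | NULL
8  | Liam  | NULL
9  | Hank  | 2.26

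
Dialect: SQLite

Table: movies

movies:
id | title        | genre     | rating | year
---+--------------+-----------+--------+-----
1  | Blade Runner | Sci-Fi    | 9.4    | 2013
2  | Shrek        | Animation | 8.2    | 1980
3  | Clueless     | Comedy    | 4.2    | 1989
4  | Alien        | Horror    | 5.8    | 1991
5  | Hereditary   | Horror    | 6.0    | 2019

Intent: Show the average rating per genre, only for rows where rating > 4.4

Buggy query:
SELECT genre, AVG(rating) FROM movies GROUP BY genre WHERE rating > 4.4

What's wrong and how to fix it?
Bug: Row-level WHERE must come before GROUP BY in the clause order

Fix: Move the WHERE clause before GROUP BY

Corrected query:
SELECT genre, AVG(rating) FROM movies WHERE rating > 4.4 GROUP BY genre

Result:
genre     | AVG(rating)
----------+------------
Animation | 8.2        
Horror    | 5.9        
Sci-Fi    | 9.4        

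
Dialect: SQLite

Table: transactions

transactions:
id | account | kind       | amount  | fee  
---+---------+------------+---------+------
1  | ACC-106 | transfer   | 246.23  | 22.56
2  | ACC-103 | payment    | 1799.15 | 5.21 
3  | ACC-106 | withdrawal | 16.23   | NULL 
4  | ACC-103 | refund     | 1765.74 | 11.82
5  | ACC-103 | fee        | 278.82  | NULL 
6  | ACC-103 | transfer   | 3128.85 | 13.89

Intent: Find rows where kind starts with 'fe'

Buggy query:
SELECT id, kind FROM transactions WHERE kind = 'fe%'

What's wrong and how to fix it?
Bug: '=' compares the literal string including the % character; pattern matching needs LIKE

Fix: Use LIKE for wildcard pattern matching

Corrected query:
SELECT id, kind FROM transactions WHERE kind LIKE 'fe%'

Result:
id | kind
---+-----
5  | fee 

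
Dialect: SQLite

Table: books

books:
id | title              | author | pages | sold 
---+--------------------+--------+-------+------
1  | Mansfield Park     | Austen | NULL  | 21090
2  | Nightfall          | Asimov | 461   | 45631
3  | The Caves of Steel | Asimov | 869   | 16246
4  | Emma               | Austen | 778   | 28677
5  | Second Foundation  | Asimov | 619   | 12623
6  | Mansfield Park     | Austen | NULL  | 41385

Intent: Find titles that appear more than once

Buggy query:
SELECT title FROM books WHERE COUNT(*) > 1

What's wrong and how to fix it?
Bug: WHERE can't reference COUNT(*); aggregates are computed after WHERE

Fix: Group first, then use HAVING for the count condition

Corrected query:
SELECT title FROM books GROUP BY title HAVING COUNT(*) > 1

Result:
title         
--------------
Mansfield Park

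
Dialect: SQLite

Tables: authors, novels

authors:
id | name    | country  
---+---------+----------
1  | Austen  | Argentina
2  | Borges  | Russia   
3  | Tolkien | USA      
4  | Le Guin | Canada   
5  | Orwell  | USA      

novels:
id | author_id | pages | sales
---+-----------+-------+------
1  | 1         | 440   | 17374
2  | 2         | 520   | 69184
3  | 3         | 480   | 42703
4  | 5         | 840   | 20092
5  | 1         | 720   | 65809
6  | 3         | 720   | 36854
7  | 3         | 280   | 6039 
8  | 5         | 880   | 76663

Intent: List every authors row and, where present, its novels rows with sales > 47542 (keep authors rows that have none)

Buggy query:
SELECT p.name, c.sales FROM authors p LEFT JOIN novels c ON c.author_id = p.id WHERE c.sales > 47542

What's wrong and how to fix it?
Bug: Filtering c.sales in WHERE discards the NULL rows produced by LEFT JOIN, turning it into an inner join

Fix: Move the right-table condition into the ON clause so unmatched parents are kept

Corrected query:
SELECT p.name, c.sales FROM authors p LEFT JOIN novels c ON c.author_id = p.id AND c.sales > 47542

Result:
name    | sales
--------+------
Austen  | 65809
Borges  | 69184
Tolkien | NULL 
Le Guin | NULL 
Orwell  | 76663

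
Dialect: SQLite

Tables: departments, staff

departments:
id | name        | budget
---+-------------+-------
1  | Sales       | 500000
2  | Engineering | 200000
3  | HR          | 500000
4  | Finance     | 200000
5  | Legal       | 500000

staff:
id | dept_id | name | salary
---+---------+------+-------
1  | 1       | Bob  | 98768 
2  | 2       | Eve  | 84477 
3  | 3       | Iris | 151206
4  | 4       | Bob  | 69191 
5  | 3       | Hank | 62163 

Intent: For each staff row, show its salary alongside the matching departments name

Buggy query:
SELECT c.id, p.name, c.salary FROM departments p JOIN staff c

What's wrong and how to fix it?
Bug: JOIN with no ON clause produces a cartesian product; every staff row pairs with every departments row

Fix: Specify the join condition linking the foreign key to the parent id

Corrected query:
SELECT c.id, p.name, c.salary FROM departments p JOIN staff c ON c.dept_id = p.id

Result:
id | name        | salary
---+-------------+-------
1  | Sales       | 98768 
2  | Engineering | 84477 
3  | HR          | 151206
4  | Finance     | 69191 
5  | HR          | 62163 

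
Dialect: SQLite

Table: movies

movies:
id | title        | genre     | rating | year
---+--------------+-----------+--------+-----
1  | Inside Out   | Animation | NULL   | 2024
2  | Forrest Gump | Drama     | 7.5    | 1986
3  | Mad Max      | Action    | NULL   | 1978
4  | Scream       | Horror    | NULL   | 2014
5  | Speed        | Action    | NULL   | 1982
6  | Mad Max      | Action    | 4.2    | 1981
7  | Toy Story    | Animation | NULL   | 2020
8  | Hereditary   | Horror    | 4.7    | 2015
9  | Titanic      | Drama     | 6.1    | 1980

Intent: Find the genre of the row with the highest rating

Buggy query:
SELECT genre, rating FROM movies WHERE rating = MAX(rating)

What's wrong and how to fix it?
Bug: MAX(rating) is an aggregate and cannot be used directly in WHERE

Fix: Use a subquery: WHERE rating = (SELECT MAX(rating) FROM movies)

Corrected query:
SELECT genre, rating FROM movies WHERE rating = (SELECT MAX(rating) FROM movies)

Result:
genre | rating
------+-------
Drama | 7.5   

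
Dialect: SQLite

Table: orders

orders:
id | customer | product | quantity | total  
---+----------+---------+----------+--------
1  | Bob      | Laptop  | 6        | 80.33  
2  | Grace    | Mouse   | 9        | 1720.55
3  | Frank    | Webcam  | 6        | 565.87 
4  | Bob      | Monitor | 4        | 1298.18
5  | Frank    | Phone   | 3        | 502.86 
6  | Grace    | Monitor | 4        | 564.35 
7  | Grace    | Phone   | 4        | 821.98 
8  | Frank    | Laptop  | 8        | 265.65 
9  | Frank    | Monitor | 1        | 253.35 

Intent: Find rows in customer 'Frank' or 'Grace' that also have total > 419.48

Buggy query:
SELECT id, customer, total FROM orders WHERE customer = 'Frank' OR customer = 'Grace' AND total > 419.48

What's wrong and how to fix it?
Bug: AND binds tighter than OR, so this parses as customer = 'Frank' OR (customer = 'Grace' AND total > 419.48)

Fix: Add parentheses around the OR so the AND applies to both alternatives

Corrected query:
SELECT id, customer, total FROM orders WHERE (customer = 'Frank' OR customer = 'Grace') AND total > 419.48

Result:
id | customer | total  
---+----------+--------
2  | Grace    | 1720.55
3  | Frank    | 565.87 
5  | Frank    | 502.86 
6  | Grace    | 564.35 
7  | Grace    | 821.98 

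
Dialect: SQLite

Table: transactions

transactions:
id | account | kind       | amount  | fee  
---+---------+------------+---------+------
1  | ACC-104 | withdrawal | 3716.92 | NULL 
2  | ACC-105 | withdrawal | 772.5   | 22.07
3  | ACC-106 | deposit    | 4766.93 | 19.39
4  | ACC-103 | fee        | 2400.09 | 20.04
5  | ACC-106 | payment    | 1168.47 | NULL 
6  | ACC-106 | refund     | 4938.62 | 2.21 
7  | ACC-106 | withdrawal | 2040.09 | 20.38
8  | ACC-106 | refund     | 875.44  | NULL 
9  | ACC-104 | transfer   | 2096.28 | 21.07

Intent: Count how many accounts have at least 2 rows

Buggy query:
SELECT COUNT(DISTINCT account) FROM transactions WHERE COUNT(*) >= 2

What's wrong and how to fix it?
Bug: WHERE filters individual rows, not groups, so a group-level COUNT is invalid there

Fix: Group first with HAVING COUNT(*) >= 2, then COUNT the resulting groups

Corrected query:
SELECT COUNT(*) FROM (SELECT account FROM transactions GROUP BY account HAVING COUNT(*) >= 2)

Result:
COUNT(*)
--------
2       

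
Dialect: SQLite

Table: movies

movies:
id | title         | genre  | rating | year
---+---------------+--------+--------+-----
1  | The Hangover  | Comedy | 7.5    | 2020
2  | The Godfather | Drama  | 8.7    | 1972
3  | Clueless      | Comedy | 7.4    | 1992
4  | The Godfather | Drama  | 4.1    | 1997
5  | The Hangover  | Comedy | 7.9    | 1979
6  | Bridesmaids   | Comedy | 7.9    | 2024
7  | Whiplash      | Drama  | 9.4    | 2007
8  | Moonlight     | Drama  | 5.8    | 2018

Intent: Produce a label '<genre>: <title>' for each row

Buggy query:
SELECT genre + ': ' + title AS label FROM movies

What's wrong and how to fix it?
Bug: '+' is numeric addition; on text columns SQLite converts them to 0 instead of concatenating

Fix: Use the || operator for string concatenation

Corrected query:
SELECT genre || ': ' || title AS label FROM movies

Result:
label               
--------------------
Comedy: The Hangover
Drama: The Godfather
Comedy: Clueless    
Drama: The Godfather
Comedy: The Hangover
Comedy: Bridesmaids 
Drama: Whiplash     
Drama: Moonlight    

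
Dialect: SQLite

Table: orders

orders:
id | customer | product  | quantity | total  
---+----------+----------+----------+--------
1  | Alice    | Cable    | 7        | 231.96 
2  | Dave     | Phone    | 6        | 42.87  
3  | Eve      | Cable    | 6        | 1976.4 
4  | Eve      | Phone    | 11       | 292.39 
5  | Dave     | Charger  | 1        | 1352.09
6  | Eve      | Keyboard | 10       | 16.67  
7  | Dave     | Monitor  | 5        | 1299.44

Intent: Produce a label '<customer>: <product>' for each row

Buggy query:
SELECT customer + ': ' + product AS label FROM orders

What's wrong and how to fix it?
Bug: '+' is numeric addition; on text columns SQLite converts them to 0 instead of concatenating

Fix: Replace + with || to concatenate text

Corrected query:
SELECT customer || ': ' || product AS label FROM orders

Result:
label        
-------------
Alice: Cable 
Dave: Phone  
Eve: Cable   
Eve: Phone   
Dave: Charger
Eve: Keyboard
Dave: Monitor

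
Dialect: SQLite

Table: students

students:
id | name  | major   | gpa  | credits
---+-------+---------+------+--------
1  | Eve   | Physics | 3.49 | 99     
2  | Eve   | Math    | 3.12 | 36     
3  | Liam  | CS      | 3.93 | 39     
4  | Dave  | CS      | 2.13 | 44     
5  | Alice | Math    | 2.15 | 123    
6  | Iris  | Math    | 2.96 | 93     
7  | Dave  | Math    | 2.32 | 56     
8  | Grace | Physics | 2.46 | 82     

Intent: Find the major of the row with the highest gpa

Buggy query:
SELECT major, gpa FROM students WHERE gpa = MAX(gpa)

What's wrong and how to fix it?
Bug: WHERE is evaluated per row; an aggregate over the whole table isn't defined there

Fix: Use a subquery: WHERE gpa = (SELECT MAX(gpa) FROM students)

Corrected query:
SELECT major, gpa FROM students WHERE gpa = (SELECT MAX(gpa) FROM students)

Result:
major | gpa 
------+-----
CS    | 3.93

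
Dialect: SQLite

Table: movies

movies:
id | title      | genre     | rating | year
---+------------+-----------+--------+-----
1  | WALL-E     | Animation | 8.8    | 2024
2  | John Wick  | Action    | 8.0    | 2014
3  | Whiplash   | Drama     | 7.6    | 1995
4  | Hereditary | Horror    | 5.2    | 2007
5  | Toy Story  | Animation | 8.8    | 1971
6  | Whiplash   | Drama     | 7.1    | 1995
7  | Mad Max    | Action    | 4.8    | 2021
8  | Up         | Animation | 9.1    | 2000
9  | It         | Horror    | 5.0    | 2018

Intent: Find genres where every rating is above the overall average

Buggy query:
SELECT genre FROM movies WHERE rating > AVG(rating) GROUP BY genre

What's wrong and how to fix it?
Bug: AVG() is an aggregate; it can't sit directly in WHERE

Fix: Use a subquery for AVG and a HAVING MIN(...) filter so the condition holds for every row in the group

Corrected query:
SELECT genre FROM movies GROUP BY genre HAVING MIN(rating) > (SELECT AVG(rating) FROM movies)

Result:
genre    
---------
Animation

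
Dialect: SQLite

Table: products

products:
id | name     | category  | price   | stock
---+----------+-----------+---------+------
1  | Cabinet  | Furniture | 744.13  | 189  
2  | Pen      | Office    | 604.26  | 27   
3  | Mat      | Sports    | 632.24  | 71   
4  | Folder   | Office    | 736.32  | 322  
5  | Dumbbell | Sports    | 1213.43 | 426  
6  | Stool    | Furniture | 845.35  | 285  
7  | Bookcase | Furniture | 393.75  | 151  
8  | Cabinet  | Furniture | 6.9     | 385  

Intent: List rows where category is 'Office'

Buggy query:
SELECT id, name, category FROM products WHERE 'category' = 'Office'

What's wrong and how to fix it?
Bug: 'category' in single quotes is a string literal, not the column; the comparison is literal-vs-literal and never true

Fix: Remove the quotes around the column name (or use double quotes for an identifier)

Corrected query:
SELECT id, name, category FROM products WHERE category = 'Office'

Result:
id | name   | category
---+--------+---------
2  | Pen    | Office  
4  | Folder | Office  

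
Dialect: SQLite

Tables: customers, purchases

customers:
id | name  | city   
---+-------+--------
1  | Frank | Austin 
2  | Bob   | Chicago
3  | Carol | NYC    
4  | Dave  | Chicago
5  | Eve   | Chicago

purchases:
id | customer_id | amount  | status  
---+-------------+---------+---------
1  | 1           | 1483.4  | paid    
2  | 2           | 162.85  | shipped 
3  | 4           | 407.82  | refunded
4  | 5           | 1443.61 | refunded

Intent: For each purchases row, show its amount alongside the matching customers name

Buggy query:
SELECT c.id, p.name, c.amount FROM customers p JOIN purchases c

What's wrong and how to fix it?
Bug: Missing join condition: each purchases row is matched to all customers rows instead of just its own

Fix: Specify the join condition linking the foreign key to the parent id

Corrected query:
SELECT c.id, p.name, c.amount FROM customers p JOIN purchases c ON c.customer_id = p.id

Result:
id | name  | amount 
---+-------+--------
1  | Frank | 1483.4 
2  | Bob   | 162.85 
3  | Dave  | 407.82 
4  | Eve   | 1443.61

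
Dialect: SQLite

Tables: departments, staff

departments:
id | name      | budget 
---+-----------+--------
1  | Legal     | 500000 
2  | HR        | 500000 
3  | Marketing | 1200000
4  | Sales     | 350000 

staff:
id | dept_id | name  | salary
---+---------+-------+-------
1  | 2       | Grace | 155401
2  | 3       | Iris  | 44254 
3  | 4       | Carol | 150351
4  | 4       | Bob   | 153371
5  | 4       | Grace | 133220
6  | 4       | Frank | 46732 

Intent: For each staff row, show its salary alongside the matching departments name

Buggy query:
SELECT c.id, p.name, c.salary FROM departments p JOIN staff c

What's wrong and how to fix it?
Bug: Missing join condition: each staff row is matched to all departments rows instead of just its own

Fix: Specify the join condition linking the foreign key to the parent id

Corrected query:
SELECT c.id, p.name, c.salary FROM departments p JOIN staff c ON c.dept_id = p.id

Result:
id | name      | salary
---+-----------+-------
1  | HR        | 155401
2  | Marketing | 44254 
3  | Sales     | 150351
4  | Sales     | 153371
5  | Sales     | 133220
6  | Sales     | 46732 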